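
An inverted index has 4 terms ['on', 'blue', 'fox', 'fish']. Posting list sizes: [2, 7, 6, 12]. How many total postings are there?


Summing posting list sizes:
'on': 2 postings
'blue': 7 postings
'fox': 6 postings
'fish': 12 postings
Total = 2 + 7 + 6 + 12 = 27

27


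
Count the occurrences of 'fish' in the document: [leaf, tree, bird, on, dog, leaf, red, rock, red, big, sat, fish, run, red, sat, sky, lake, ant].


Document has 18 words
Scanning for 'fish':
Found at positions: [11]
Count = 1

1


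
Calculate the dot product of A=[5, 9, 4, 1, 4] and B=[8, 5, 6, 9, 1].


Dot product = sum of element-wise products
A[0]*B[0] = 5*8 = 40
A[1]*B[1] = 9*5 = 45
A[2]*B[2] = 4*6 = 24
A[3]*B[3] = 1*9 = 9
A[4]*B[4] = 4*1 = 4
Sum = 40 + 45 + 24 + 9 + 4 = 122

122


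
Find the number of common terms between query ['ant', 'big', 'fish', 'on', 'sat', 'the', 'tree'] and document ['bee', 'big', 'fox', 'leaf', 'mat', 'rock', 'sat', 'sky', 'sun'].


Query terms: ['ant', 'big', 'fish', 'on', 'sat', 'the', 'tree']
Document terms: ['bee', 'big', 'fox', 'leaf', 'mat', 'rock', 'sat', 'sky', 'sun']
Common terms: ['big', 'sat']
Overlap count = 2

2


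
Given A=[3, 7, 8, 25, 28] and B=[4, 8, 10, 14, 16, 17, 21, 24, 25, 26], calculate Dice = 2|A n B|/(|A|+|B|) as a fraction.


A intersect B = [8, 25]
|A intersect B| = 2
|A| = 5, |B| = 10
Dice = 2*2 / (5+10)
= 4 / 15 = 4/15

4/15


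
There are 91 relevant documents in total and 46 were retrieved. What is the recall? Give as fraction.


Recall = retrieved_relevant / total_relevant
= 46 / 91
= 46 / (46 + 45)
= 46/91

46/91


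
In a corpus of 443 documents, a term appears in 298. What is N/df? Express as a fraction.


IDF ratio = N / df
= 443 / 298
= 443/298

443/298


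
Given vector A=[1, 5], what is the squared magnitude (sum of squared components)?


|A|^2 = sum of squared components
A[0]^2 = 1^2 = 1
A[1]^2 = 5^2 = 25
Sum = 1 + 25 = 26

26


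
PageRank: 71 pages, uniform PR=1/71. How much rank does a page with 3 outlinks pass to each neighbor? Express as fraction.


Initial PR = 1/71 = 1/71
Outlinks = 3
Contribution per link = PR / outlinks
= 1/71 / 3
= 1/213

1/213


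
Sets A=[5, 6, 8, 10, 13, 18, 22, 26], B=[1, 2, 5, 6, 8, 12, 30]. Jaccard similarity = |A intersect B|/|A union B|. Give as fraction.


A intersect B = [5, 6, 8]
|A intersect B| = 3
A union B = [1, 2, 5, 6, 8, 10, 12, 13, 18, 22, 26, 30]
|A union B| = 12
Jaccard = 3/12 = 1/4

1/4


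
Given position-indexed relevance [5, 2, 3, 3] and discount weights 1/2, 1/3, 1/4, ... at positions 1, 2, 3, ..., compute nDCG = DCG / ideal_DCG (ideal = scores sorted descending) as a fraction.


Position discount weights w_i = 1/(i+1) for i=1..4:
Weights = [1/2, 1/3, 1/4, 1/5]
Actual relevance: [5, 2, 3, 3]
DCG = 5/2 + 2/3 + 3/4 + 3/5 = 271/60
Ideal relevance (sorted desc): [5, 3, 3, 2]
Ideal DCG = 5/2 + 3/3 + 3/4 + 2/5 = 93/20
nDCG = DCG / ideal_DCG = 271/60 / 93/20 = 271/279

271/279


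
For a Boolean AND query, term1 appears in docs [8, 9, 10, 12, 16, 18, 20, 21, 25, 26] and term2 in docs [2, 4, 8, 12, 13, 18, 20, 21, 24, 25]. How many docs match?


Boolean AND: find intersection of posting lists
term1 docs: [8, 9, 10, 12, 16, 18, 20, 21, 25, 26]
term2 docs: [2, 4, 8, 12, 13, 18, 20, 21, 24, 25]
Intersection: [8, 12, 18, 20, 21, 25]
|intersection| = 6

6


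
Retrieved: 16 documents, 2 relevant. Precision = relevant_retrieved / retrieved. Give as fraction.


Precision = relevant_retrieved / total_retrieved
= 2 / 16
= 2 / (2 + 14)
= 1/8

1/8


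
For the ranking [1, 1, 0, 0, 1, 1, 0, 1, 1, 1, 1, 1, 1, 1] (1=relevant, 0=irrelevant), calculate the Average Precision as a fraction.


Computing P@k for each relevant position:
Position 1: relevant, P@1 = 1/1 = 1
Position 2: relevant, P@2 = 2/2 = 1
Position 3: not relevant
Position 4: not relevant
Position 5: relevant, P@5 = 3/5 = 3/5
Position 6: relevant, P@6 = 4/6 = 2/3
Position 7: not relevant
Position 8: relevant, P@8 = 5/8 = 5/8
Position 9: relevant, P@9 = 6/9 = 2/3
Position 10: relevant, P@10 = 7/10 = 7/10
Position 11: relevant, P@11 = 8/11 = 8/11
Position 12: relevant, P@12 = 9/12 = 3/4
Position 13: relevant, P@13 = 10/13 = 10/13
Position 14: relevant, P@14 = 11/14 = 11/14
Sum of P@k = 1 + 1 + 3/5 + 2/3 + 5/8 + 2/3 + 7/10 + 8/11 + 3/4 + 10/13 + 11/14 = 995861/120120
AP = 995861/120120 / 11 = 995861/1321320

995861/1321320


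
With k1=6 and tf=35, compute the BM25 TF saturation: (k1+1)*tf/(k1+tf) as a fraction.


BM25 TF component = (k1+1)*tf / (k1+tf)
k1 = 6, tf = 35
Numerator = (6+1)*35 = 245
Denominator = 6 + 35 = 41
= 245/41 = 245/41

245/41


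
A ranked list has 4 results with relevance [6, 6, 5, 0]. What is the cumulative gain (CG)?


Cumulative Gain = sum of relevance scores
Position 1: rel=6, running sum=6
Position 2: rel=6, running sum=12
Position 3: rel=5, running sum=17
Position 4: rel=0, running sum=17
CG = 17

17


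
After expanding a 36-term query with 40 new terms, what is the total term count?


Original terms: 36
Expansion terms: 40
Total = 36 + 40 = 76

76


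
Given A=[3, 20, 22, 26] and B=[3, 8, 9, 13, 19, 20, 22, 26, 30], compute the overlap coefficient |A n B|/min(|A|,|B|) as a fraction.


A intersect B = [3, 20, 22, 26]
|A intersect B| = 4
min(|A|, |B|) = min(4, 9) = 4
Overlap = 4 / 4 = 1

1


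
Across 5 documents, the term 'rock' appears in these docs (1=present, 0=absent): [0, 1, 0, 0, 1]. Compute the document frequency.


Checking each document for 'rock':
Doc 1: absent
Doc 2: present
Doc 3: absent
Doc 4: absent
Doc 5: present
df = sum of presences = 0 + 1 + 0 + 0 + 1 = 2

2


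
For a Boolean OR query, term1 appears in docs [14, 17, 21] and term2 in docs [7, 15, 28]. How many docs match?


Boolean OR: find union of posting lists
term1 docs: [14, 17, 21]
term2 docs: [7, 15, 28]
Union: [7, 14, 15, 17, 21, 28]
|union| = 6

6


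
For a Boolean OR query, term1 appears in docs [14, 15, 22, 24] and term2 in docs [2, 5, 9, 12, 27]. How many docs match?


Boolean OR: find union of posting lists
term1 docs: [14, 15, 22, 24]
term2 docs: [2, 5, 9, 12, 27]
Union: [2, 5, 9, 12, 14, 15, 22, 24, 27]
|union| = 9

9


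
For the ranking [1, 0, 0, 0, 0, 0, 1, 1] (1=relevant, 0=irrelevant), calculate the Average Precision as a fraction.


Computing P@k for each relevant position:
Position 1: relevant, P@1 = 1/1 = 1
Position 2: not relevant
Position 3: not relevant
Position 4: not relevant
Position 5: not relevant
Position 6: not relevant
Position 7: relevant, P@7 = 2/7 = 2/7
Position 8: relevant, P@8 = 3/8 = 3/8
Sum of P@k = 1 + 2/7 + 3/8 = 93/56
AP = 93/56 / 3 = 31/56

31/56


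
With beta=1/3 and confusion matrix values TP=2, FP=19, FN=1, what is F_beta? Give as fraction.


P = TP/(TP+FP) = 2/21 = 2/21
R = TP/(TP+FN) = 2/3 = 2/3
beta^2 = 1/3^2 = 1/9
(1 + beta^2) = 10/9
Numerator = (1+beta^2)*P*R = 40/567
Denominator = beta^2*P + R = 2/189 + 2/3 = 128/189
F_beta = 5/48

5/48


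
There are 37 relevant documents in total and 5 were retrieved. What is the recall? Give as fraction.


Recall = retrieved_relevant / total_relevant
= 5 / 37
= 5 / (5 + 32)
= 5/37

5/37


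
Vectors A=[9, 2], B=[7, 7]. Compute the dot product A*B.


Dot product = sum of element-wise products
A[0]*B[0] = 9*7 = 63
A[1]*B[1] = 2*7 = 14
Sum = 63 + 14 = 77

77


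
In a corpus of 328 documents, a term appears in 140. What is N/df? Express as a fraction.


IDF ratio = N / df
= 328 / 140
= 82/35

82/35


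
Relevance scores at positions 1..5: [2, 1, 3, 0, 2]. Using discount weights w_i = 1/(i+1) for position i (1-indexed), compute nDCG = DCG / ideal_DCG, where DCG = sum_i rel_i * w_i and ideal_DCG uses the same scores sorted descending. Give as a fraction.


Position discount weights w_i = 1/(i+1) for i=1..5:
Weights = [1/2, 1/3, 1/4, 1/5, 1/6]
Actual relevance: [2, 1, 3, 0, 2]
DCG = 2/2 + 1/3 + 3/4 + 0/5 + 2/6 = 29/12
Ideal relevance (sorted desc): [3, 2, 2, 1, 0]
Ideal DCG = 3/2 + 2/3 + 2/4 + 1/5 + 0/6 = 43/15
nDCG = DCG / ideal_DCG = 29/12 / 43/15 = 145/172

145/172


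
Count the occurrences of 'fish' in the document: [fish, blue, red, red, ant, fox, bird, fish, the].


Document has 9 words
Scanning for 'fish':
Found at positions: [0, 7]
Count = 2

2


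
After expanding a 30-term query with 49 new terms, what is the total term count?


Original terms: 30
Expansion terms: 49
Total = 30 + 49 = 79

79


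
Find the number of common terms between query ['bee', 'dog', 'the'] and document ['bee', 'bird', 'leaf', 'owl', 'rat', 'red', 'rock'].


Query terms: ['bee', 'dog', 'the']
Document terms: ['bee', 'bird', 'leaf', 'owl', 'rat', 'red', 'rock']
Common terms: ['bee']
Overlap count = 1

1


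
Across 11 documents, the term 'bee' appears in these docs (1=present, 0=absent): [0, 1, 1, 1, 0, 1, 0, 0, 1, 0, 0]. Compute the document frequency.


Checking each document for 'bee':
Doc 1: absent
Doc 2: present
Doc 3: present
Doc 4: present
Doc 5: absent
Doc 6: present
Doc 7: absent
Doc 8: absent
Doc 9: present
Doc 10: absent
Doc 11: absent
df = sum of presences = 0 + 1 + 1 + 1 + 0 + 1 + 0 + 0 + 1 + 0 + 0 = 5

5


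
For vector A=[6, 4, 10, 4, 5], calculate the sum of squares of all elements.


|A|^2 = sum of squared components
A[0]^2 = 6^2 = 36
A[1]^2 = 4^2 = 16
A[2]^2 = 10^2 = 100
A[3]^2 = 4^2 = 16
A[4]^2 = 5^2 = 25
Sum = 36 + 16 + 100 + 16 + 25 = 193

193


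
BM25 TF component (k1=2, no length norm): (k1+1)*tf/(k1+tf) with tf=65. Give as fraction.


BM25 TF component = (k1+1)*tf / (k1+tf)
k1 = 2, tf = 65
Numerator = (2+1)*65 = 195
Denominator = 2 + 65 = 67
= 195/67 = 195/67

195/67


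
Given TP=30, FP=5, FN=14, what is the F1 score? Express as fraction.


F1 = 2 * P * R / (P + R)
P = TP/(TP+FP) = 30/35 = 6/7
R = TP/(TP+FN) = 30/44 = 15/22
2 * P * R = 2 * 6/7 * 15/22 = 90/77
P + R = 6/7 + 15/22 = 237/154
F1 = 90/77 / 237/154 = 60/79

60/79


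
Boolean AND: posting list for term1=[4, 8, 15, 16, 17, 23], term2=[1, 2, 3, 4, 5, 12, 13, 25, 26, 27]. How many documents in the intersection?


Boolean AND: find intersection of posting lists
term1 docs: [4, 8, 15, 16, 17, 23]
term2 docs: [1, 2, 3, 4, 5, 12, 13, 25, 26, 27]
Intersection: [4]
|intersection| = 1

1


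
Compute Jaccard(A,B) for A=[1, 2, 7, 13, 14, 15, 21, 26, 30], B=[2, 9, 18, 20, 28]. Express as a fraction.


A intersect B = [2]
|A intersect B| = 1
A union B = [1, 2, 7, 9, 13, 14, 15, 18, 20, 21, 26, 28, 30]
|A union B| = 13
Jaccard = 1/13 = 1/13

1/13


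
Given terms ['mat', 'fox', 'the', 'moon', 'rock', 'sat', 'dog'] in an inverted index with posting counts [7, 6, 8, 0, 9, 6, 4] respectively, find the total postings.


Summing posting list sizes:
'mat': 7 postings
'fox': 6 postings
'the': 8 postings
'moon': 0 postings
'rock': 9 postings
'sat': 6 postings
'dog': 4 postings
Total = 7 + 6 + 8 + 0 + 9 + 6 + 4 = 40

40


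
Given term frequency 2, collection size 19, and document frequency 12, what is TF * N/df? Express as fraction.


TF * (N/df)
= 2 * (19/12)
= 2 * 19/12
= 19/6

19/6


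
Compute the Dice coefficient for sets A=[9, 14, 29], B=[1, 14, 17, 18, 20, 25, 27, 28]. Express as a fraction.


A intersect B = [14]
|A intersect B| = 1
|A| = 3, |B| = 8
Dice = 2*1 / (3+8)
= 2 / 11 = 2/11

2/11


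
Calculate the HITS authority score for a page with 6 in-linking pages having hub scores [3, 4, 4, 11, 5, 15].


Authority = sum of hub scores of in-linkers
In-link 1: hub score = 3
In-link 2: hub score = 4
In-link 3: hub score = 4
In-link 4: hub score = 11
In-link 5: hub score = 5
In-link 6: hub score = 15
Authority = 3 + 4 + 4 + 11 + 5 + 15 = 42

42


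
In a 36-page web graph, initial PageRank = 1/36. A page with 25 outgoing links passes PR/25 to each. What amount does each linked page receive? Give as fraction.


Initial PR = 1/36 = 1/36
Outlinks = 25
Contribution per link = PR / outlinks
= 1/36 / 25
= 1/900

1/900


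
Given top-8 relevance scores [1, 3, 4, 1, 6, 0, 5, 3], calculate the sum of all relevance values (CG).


Cumulative Gain = sum of relevance scores
Position 1: rel=1, running sum=1
Position 2: rel=3, running sum=4
Position 3: rel=4, running sum=8
Position 4: rel=1, running sum=9
Position 5: rel=6, running sum=15
Position 6: rel=0, running sum=15
Position 7: rel=5, running sum=20
Position 8: rel=3, running sum=23
CG = 23

23


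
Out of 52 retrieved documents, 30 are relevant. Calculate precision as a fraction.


Precision = relevant_retrieved / total_retrieved
= 30 / 52
= 30 / (30 + 22)
= 15/26

15/26


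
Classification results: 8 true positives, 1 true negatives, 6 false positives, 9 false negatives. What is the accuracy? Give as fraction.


Accuracy = (TP + TN) / (TP + TN + FP + FN)
TP + TN = 8 + 1 = 9
Total = 8 + 1 + 6 + 9 = 24
Accuracy = 9 / 24 = 3/8

3/8


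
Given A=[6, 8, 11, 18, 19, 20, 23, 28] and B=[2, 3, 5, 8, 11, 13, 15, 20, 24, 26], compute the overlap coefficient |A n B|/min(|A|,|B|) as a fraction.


A intersect B = [8, 11, 20]
|A intersect B| = 3
min(|A|, |B|) = min(8, 10) = 8
Overlap = 3 / 8 = 3/8

3/8


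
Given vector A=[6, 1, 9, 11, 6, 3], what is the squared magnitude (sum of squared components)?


|A|^2 = sum of squared components
A[0]^2 = 6^2 = 36
A[1]^2 = 1^2 = 1
A[2]^2 = 9^2 = 81
A[3]^2 = 11^2 = 121
A[4]^2 = 6^2 = 36
A[5]^2 = 3^2 = 9
Sum = 36 + 1 + 81 + 121 + 36 + 9 = 284

284


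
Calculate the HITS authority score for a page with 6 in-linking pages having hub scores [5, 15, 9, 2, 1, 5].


Authority = sum of hub scores of in-linkers
In-link 1: hub score = 5
In-link 2: hub score = 15
In-link 3: hub score = 9
In-link 4: hub score = 2
In-link 5: hub score = 1
In-link 6: hub score = 5
Authority = 5 + 15 + 9 + 2 + 1 + 5 = 37

37


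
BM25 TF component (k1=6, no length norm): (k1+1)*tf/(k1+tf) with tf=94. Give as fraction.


BM25 TF component = (k1+1)*tf / (k1+tf)
k1 = 6, tf = 94
Numerator = (6+1)*94 = 658
Denominator = 6 + 94 = 100
= 658/100 = 329/50

329/50


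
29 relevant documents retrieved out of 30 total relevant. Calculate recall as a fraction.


Recall = retrieved_relevant / total_relevant
= 29 / 30
= 29 / (29 + 1)
= 29/30

29/30


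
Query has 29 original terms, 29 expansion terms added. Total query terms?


Original terms: 29
Expansion terms: 29
Total = 29 + 29 = 58

58


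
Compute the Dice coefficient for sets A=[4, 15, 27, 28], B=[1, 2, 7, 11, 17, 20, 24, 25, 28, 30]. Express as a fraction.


A intersect B = [28]
|A intersect B| = 1
|A| = 4, |B| = 10
Dice = 2*1 / (4+10)
= 2 / 14 = 1/7

1/7


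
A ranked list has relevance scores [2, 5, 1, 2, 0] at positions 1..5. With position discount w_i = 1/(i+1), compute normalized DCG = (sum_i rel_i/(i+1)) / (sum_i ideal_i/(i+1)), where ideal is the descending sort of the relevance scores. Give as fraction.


Position discount weights w_i = 1/(i+1) for i=1..5:
Weights = [1/2, 1/3, 1/4, 1/5, 1/6]
Actual relevance: [2, 5, 1, 2, 0]
DCG = 2/2 + 5/3 + 1/4 + 2/5 + 0/6 = 199/60
Ideal relevance (sorted desc): [5, 2, 2, 1, 0]
Ideal DCG = 5/2 + 2/3 + 2/4 + 1/5 + 0/6 = 58/15
nDCG = DCG / ideal_DCG = 199/60 / 58/15 = 199/232

199/232


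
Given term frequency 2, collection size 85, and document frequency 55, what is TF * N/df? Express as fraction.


TF * (N/df)
= 2 * (85/55)
= 2 * 17/11
= 34/11

34/11


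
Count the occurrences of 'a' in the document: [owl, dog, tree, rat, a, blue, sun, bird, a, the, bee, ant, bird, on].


Document has 14 words
Scanning for 'a':
Found at positions: [4, 8]
Count = 2

2


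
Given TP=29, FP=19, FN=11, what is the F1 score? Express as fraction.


F1 = 2 * P * R / (P + R)
P = TP/(TP+FP) = 29/48 = 29/48
R = TP/(TP+FN) = 29/40 = 29/40
2 * P * R = 2 * 29/48 * 29/40 = 841/960
P + R = 29/48 + 29/40 = 319/240
F1 = 841/960 / 319/240 = 29/44

29/44


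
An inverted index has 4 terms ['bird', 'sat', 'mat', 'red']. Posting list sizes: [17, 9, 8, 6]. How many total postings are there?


Summing posting list sizes:
'bird': 17 postings
'sat': 9 postings
'mat': 8 postings
'red': 6 postings
Total = 17 + 9 + 8 + 6 = 40

40


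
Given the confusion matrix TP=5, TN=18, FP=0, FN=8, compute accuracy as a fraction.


Accuracy = (TP + TN) / (TP + TN + FP + FN)
TP + TN = 5 + 18 = 23
Total = 5 + 18 + 0 + 8 = 31
Accuracy = 23 / 31 = 23/31

23/31


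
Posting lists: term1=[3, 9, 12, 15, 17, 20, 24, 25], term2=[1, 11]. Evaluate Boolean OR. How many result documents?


Boolean OR: find union of posting lists
term1 docs: [3, 9, 12, 15, 17, 20, 24, 25]
term2 docs: [1, 11]
Union: [1, 3, 9, 11, 12, 15, 17, 20, 24, 25]
|union| = 10

10


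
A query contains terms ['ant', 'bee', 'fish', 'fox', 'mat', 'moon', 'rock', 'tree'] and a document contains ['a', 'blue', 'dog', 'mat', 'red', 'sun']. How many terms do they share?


Query terms: ['ant', 'bee', 'fish', 'fox', 'mat', 'moon', 'rock', 'tree']
Document terms: ['a', 'blue', 'dog', 'mat', 'red', 'sun']
Common terms: ['mat']
Overlap count = 1

1


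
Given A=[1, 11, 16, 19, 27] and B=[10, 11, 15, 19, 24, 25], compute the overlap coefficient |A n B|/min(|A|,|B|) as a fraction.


A intersect B = [11, 19]
|A intersect B| = 2
min(|A|, |B|) = min(5, 6) = 5
Overlap = 2 / 5 = 2/5

2/5


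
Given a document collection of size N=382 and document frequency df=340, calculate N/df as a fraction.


IDF ratio = N / df
= 382 / 340
= 191/170

191/170


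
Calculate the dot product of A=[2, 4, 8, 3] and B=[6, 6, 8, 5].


Dot product = sum of element-wise products
A[0]*B[0] = 2*6 = 12
A[1]*B[1] = 4*6 = 24
A[2]*B[2] = 8*8 = 64
A[3]*B[3] = 3*5 = 15
Sum = 12 + 24 + 64 + 15 = 115

115


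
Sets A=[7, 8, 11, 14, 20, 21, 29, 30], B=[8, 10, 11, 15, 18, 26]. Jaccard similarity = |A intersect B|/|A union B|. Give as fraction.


A intersect B = [8, 11]
|A intersect B| = 2
A union B = [7, 8, 10, 11, 14, 15, 18, 20, 21, 26, 29, 30]
|A union B| = 12
Jaccard = 2/12 = 1/6

1/6


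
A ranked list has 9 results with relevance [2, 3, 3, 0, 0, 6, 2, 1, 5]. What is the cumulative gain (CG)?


Cumulative Gain = sum of relevance scores
Position 1: rel=2, running sum=2
Position 2: rel=3, running sum=5
Position 3: rel=3, running sum=8
Position 4: rel=0, running sum=8
Position 5: rel=0, running sum=8
Position 6: rel=6, running sum=14
Position 7: rel=2, running sum=16
Position 8: rel=1, running sum=17
Position 9: rel=5, running sum=22
CG = 22

22


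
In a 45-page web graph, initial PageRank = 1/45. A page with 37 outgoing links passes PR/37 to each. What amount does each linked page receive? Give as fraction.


Initial PR = 1/45 = 1/45
Outlinks = 37
Contribution per link = PR / outlinks
= 1/45 / 37
= 1/1665

1/1665


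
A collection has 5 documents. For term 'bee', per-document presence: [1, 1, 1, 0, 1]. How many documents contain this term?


Checking each document for 'bee':
Doc 1: present
Doc 2: present
Doc 3: present
Doc 4: absent
Doc 5: present
df = sum of presences = 1 + 1 + 1 + 0 + 1 = 4

4


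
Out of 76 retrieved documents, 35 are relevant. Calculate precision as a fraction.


Precision = relevant_retrieved / total_retrieved
= 35 / 76
= 35 / (35 + 41)
= 35/76

35/76


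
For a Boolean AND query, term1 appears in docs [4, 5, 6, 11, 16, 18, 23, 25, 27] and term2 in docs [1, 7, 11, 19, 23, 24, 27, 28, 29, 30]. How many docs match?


Boolean AND: find intersection of posting lists
term1 docs: [4, 5, 6, 11, 16, 18, 23, 25, 27]
term2 docs: [1, 7, 11, 19, 23, 24, 27, 28, 29, 30]
Intersection: [11, 23, 27]
|intersection| = 3

3


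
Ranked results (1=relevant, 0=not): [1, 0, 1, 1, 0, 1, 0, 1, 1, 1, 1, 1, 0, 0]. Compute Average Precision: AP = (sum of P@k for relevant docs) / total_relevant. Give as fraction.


Computing P@k for each relevant position:
Position 1: relevant, P@1 = 1/1 = 1
Position 2: not relevant
Position 3: relevant, P@3 = 2/3 = 2/3
Position 4: relevant, P@4 = 3/4 = 3/4
Position 5: not relevant
Position 6: relevant, P@6 = 4/6 = 2/3
Position 7: not relevant
Position 8: relevant, P@8 = 5/8 = 5/8
Position 9: relevant, P@9 = 6/9 = 2/3
Position 10: relevant, P@10 = 7/10 = 7/10
Position 11: relevant, P@11 = 8/11 = 8/11
Position 12: relevant, P@12 = 9/12 = 3/4
Position 13: not relevant
Position 14: not relevant
Sum of P@k = 1 + 2/3 + 3/4 + 2/3 + 5/8 + 2/3 + 7/10 + 8/11 + 3/4 = 2883/440
AP = 2883/440 / 9 = 961/1320

961/1320


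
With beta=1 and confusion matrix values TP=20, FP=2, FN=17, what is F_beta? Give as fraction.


P = TP/(TP+FP) = 20/22 = 10/11
R = TP/(TP+FN) = 20/37 = 20/37
beta^2 = 1^2 = 1
(1 + beta^2) = 2
Numerator = (1+beta^2)*P*R = 400/407
Denominator = beta^2*P + R = 10/11 + 20/37 = 590/407
F_beta = 40/59

40/59


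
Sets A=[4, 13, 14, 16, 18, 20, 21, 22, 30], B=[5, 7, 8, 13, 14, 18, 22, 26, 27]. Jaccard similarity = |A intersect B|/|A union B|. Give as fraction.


A intersect B = [13, 14, 18, 22]
|A intersect B| = 4
A union B = [4, 5, 7, 8, 13, 14, 16, 18, 20, 21, 22, 26, 27, 30]
|A union B| = 14
Jaccard = 4/14 = 2/7

2/7


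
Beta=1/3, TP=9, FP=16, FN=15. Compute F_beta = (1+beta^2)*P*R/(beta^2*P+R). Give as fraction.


P = TP/(TP+FP) = 9/25 = 9/25
R = TP/(TP+FN) = 9/24 = 3/8
beta^2 = 1/3^2 = 1/9
(1 + beta^2) = 10/9
Numerator = (1+beta^2)*P*R = 3/20
Denominator = beta^2*P + R = 1/25 + 3/8 = 83/200
F_beta = 30/83

30/83


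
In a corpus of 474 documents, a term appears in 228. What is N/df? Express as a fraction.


IDF ratio = N / df
= 474 / 228
= 79/38

79/38


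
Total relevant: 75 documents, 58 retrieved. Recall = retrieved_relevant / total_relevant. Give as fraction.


Recall = retrieved_relevant / total_relevant
= 58 / 75
= 58 / (58 + 17)
= 58/75

58/75


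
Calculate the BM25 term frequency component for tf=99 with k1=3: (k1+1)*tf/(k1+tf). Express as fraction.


BM25 TF component = (k1+1)*tf / (k1+tf)
k1 = 3, tf = 99
Numerator = (3+1)*99 = 396
Denominator = 3 + 99 = 102
= 396/102 = 66/17

66/17


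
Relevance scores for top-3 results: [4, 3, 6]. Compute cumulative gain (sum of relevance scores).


Cumulative Gain = sum of relevance scores
Position 1: rel=4, running sum=4
Position 2: rel=3, running sum=7
Position 3: rel=6, running sum=13
CG = 13

13


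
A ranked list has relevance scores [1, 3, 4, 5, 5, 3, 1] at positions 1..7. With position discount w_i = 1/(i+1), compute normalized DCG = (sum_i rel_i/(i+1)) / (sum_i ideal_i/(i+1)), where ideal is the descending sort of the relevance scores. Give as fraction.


Position discount weights w_i = 1/(i+1) for i=1..7:
Weights = [1/2, 1/3, 1/4, 1/5, 1/6, 1/7, 1/8]
Actual relevance: [1, 3, 4, 5, 5, 3, 1]
DCG = 1/2 + 3/3 + 4/4 + 5/5 + 5/6 + 3/7 + 1/8 = 821/168
Ideal relevance (sorted desc): [5, 5, 4, 3, 3, 1, 1]
Ideal DCG = 5/2 + 5/3 + 4/4 + 3/5 + 3/6 + 1/7 + 1/8 = 5489/840
nDCG = DCG / ideal_DCG = 821/168 / 5489/840 = 4105/5489

4105/5489


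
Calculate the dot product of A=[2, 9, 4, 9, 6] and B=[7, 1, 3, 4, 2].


Dot product = sum of element-wise products
A[0]*B[0] = 2*7 = 14
A[1]*B[1] = 9*1 = 9
A[2]*B[2] = 4*3 = 12
A[3]*B[3] = 9*4 = 36
A[4]*B[4] = 6*2 = 12
Sum = 14 + 9 + 12 + 36 + 12 = 83

83


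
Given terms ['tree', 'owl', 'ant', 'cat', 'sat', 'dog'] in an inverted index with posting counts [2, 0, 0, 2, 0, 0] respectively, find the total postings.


Summing posting list sizes:
'tree': 2 postings
'owl': 0 postings
'ant': 0 postings
'cat': 2 postings
'sat': 0 postings
'dog': 0 postings
Total = 2 + 0 + 0 + 2 + 0 + 0 = 4

4


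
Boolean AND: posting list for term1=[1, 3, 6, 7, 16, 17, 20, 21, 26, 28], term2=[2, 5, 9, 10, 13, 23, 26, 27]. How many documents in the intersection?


Boolean AND: find intersection of posting lists
term1 docs: [1, 3, 6, 7, 16, 17, 20, 21, 26, 28]
term2 docs: [2, 5, 9, 10, 13, 23, 26, 27]
Intersection: [26]
|intersection| = 1

1


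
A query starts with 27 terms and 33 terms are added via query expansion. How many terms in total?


Original terms: 27
Expansion terms: 33
Total = 27 + 33 = 60

60


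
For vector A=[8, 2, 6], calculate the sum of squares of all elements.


|A|^2 = sum of squared components
A[0]^2 = 8^2 = 64
A[1]^2 = 2^2 = 4
A[2]^2 = 6^2 = 36
Sum = 64 + 4 + 36 = 104

104


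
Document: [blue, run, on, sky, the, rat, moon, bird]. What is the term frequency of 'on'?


Document has 8 words
Scanning for 'on':
Found at positions: [2]
Count = 1

1


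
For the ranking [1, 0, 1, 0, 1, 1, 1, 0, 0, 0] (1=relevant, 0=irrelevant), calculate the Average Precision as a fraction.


Computing P@k for each relevant position:
Position 1: relevant, P@1 = 1/1 = 1
Position 2: not relevant
Position 3: relevant, P@3 = 2/3 = 2/3
Position 4: not relevant
Position 5: relevant, P@5 = 3/5 = 3/5
Position 6: relevant, P@6 = 4/6 = 2/3
Position 7: relevant, P@7 = 5/7 = 5/7
Position 8: not relevant
Position 9: not relevant
Position 10: not relevant
Sum of P@k = 1 + 2/3 + 3/5 + 2/3 + 5/7 = 383/105
AP = 383/105 / 5 = 383/525

383/525


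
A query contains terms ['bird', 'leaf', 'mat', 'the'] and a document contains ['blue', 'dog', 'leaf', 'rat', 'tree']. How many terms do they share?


Query terms: ['bird', 'leaf', 'mat', 'the']
Document terms: ['blue', 'dog', 'leaf', 'rat', 'tree']
Common terms: ['leaf']
Overlap count = 1

1


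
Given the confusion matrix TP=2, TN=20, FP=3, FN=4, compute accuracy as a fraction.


Accuracy = (TP + TN) / (TP + TN + FP + FN)
TP + TN = 2 + 20 = 22
Total = 2 + 20 + 3 + 4 = 29
Accuracy = 22 / 29 = 22/29

22/29


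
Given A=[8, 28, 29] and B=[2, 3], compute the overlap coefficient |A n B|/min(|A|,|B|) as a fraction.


A intersect B = []
|A intersect B| = 0
min(|A|, |B|) = min(3, 2) = 2
Overlap = 0 / 2 = 0

0


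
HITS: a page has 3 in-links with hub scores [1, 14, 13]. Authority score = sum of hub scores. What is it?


Authority = sum of hub scores of in-linkers
In-link 1: hub score = 1
In-link 2: hub score = 14
In-link 3: hub score = 13
Authority = 1 + 14 + 13 = 28

28


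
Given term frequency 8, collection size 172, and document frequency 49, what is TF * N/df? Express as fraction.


TF * (N/df)
= 8 * (172/49)
= 8 * 172/49
= 1376/49

1376/49


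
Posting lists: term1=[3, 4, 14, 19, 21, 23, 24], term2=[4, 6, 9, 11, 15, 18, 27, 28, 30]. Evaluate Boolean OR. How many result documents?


Boolean OR: find union of posting lists
term1 docs: [3, 4, 14, 19, 21, 23, 24]
term2 docs: [4, 6, 9, 11, 15, 18, 27, 28, 30]
Union: [3, 4, 6, 9, 11, 14, 15, 18, 19, 21, 23, 24, 27, 28, 30]
|union| = 15

15


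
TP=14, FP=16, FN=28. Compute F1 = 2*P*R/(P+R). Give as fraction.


F1 = 2 * P * R / (P + R)
P = TP/(TP+FP) = 14/30 = 7/15
R = TP/(TP+FN) = 14/42 = 1/3
2 * P * R = 2 * 7/15 * 1/3 = 14/45
P + R = 7/15 + 1/3 = 4/5
F1 = 14/45 / 4/5 = 7/18

7/18


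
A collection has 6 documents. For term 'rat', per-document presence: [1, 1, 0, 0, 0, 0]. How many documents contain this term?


Checking each document for 'rat':
Doc 1: present
Doc 2: present
Doc 3: absent
Doc 4: absent
Doc 5: absent
Doc 6: absent
df = sum of presences = 1 + 1 + 0 + 0 + 0 + 0 = 2

2


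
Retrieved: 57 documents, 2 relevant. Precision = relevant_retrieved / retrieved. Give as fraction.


Precision = relevant_retrieved / total_retrieved
= 2 / 57
= 2 / (2 + 55)
= 2/57

2/57


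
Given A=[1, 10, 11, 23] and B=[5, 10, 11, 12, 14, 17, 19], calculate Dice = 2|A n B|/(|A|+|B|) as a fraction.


A intersect B = [10, 11]
|A intersect B| = 2
|A| = 4, |B| = 7
Dice = 2*2 / (4+7)
= 4 / 11 = 4/11

4/11


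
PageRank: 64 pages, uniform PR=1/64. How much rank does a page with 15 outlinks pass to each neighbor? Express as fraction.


Initial PR = 1/64 = 1/64
Outlinks = 15
Contribution per link = PR / outlinks
= 1/64 / 15
= 1/960

1/960


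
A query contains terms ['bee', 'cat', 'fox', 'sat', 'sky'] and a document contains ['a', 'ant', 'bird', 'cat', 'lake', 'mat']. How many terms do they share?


Query terms: ['bee', 'cat', 'fox', 'sat', 'sky']
Document terms: ['a', 'ant', 'bird', 'cat', 'lake', 'mat']
Common terms: ['cat']
Overlap count = 1

1


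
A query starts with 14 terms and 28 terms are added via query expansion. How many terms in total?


Original terms: 14
Expansion terms: 28
Total = 14 + 28 = 42

42


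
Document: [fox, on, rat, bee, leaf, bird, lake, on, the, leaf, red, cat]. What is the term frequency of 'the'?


Document has 12 words
Scanning for 'the':
Found at positions: [8]
Count = 1

1


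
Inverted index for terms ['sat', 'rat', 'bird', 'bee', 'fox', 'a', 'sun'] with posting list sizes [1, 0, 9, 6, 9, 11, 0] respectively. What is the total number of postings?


Summing posting list sizes:
'sat': 1 postings
'rat': 0 postings
'bird': 9 postings
'bee': 6 postings
'fox': 9 postings
'a': 11 postings
'sun': 0 postings
Total = 1 + 0 + 9 + 6 + 9 + 11 + 0 = 36

36


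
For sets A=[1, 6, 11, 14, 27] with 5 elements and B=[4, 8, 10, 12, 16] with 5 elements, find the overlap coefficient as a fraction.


A intersect B = []
|A intersect B| = 0
min(|A|, |B|) = min(5, 5) = 5
Overlap = 0 / 5 = 0

0


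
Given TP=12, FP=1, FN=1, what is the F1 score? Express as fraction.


F1 = 2 * P * R / (P + R)
P = TP/(TP+FP) = 12/13 = 12/13
R = TP/(TP+FN) = 12/13 = 12/13
2 * P * R = 2 * 12/13 * 12/13 = 288/169
P + R = 12/13 + 12/13 = 24/13
F1 = 288/169 / 24/13 = 12/13

12/13


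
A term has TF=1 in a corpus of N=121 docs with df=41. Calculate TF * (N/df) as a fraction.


TF * (N/df)
= 1 * (121/41)
= 1 * 121/41
= 121/41

121/41


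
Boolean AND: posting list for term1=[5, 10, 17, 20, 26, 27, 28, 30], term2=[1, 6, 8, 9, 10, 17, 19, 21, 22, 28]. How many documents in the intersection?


Boolean AND: find intersection of posting lists
term1 docs: [5, 10, 17, 20, 26, 27, 28, 30]
term2 docs: [1, 6, 8, 9, 10, 17, 19, 21, 22, 28]
Intersection: [10, 17, 28]
|intersection| = 3

3


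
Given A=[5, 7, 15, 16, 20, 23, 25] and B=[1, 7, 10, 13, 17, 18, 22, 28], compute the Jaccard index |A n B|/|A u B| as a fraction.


A intersect B = [7]
|A intersect B| = 1
A union B = [1, 5, 7, 10, 13, 15, 16, 17, 18, 20, 22, 23, 25, 28]
|A union B| = 14
Jaccard = 1/14 = 1/14

1/14


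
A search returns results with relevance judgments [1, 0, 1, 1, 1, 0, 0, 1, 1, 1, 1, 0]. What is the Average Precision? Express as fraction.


Computing P@k for each relevant position:
Position 1: relevant, P@1 = 1/1 = 1
Position 2: not relevant
Position 3: relevant, P@3 = 2/3 = 2/3
Position 4: relevant, P@4 = 3/4 = 3/4
Position 5: relevant, P@5 = 4/5 = 4/5
Position 6: not relevant
Position 7: not relevant
Position 8: relevant, P@8 = 5/8 = 5/8
Position 9: relevant, P@9 = 6/9 = 2/3
Position 10: relevant, P@10 = 7/10 = 7/10
Position 11: relevant, P@11 = 8/11 = 8/11
Position 12: not relevant
Sum of P@k = 1 + 2/3 + 3/4 + 4/5 + 5/8 + 2/3 + 7/10 + 8/11 = 1567/264
AP = 1567/264 / 8 = 1567/2112

1567/2112


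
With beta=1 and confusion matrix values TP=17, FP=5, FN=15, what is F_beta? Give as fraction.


P = TP/(TP+FP) = 17/22 = 17/22
R = TP/(TP+FN) = 17/32 = 17/32
beta^2 = 1^2 = 1
(1 + beta^2) = 2
Numerator = (1+beta^2)*P*R = 289/352
Denominator = beta^2*P + R = 17/22 + 17/32 = 459/352
F_beta = 17/27

17/27


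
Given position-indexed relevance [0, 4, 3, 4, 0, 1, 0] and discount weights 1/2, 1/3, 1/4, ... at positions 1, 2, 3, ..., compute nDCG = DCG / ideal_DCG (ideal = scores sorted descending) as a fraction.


Position discount weights w_i = 1/(i+1) for i=1..7:
Weights = [1/2, 1/3, 1/4, 1/5, 1/6, 1/7, 1/8]
Actual relevance: [0, 4, 3, 4, 0, 1, 0]
DCG = 0/2 + 4/3 + 3/4 + 4/5 + 0/6 + 1/7 + 0/8 = 1271/420
Ideal relevance (sorted desc): [4, 4, 3, 1, 0, 0, 0]
Ideal DCG = 4/2 + 4/3 + 3/4 + 1/5 + 0/6 + 0/7 + 0/8 = 257/60
nDCG = DCG / ideal_DCG = 1271/420 / 257/60 = 1271/1799

1271/1799


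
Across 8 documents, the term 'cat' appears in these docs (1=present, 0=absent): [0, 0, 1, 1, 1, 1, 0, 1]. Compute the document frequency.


Checking each document for 'cat':
Doc 1: absent
Doc 2: absent
Doc 3: present
Doc 4: present
Doc 5: present
Doc 6: present
Doc 7: absent
Doc 8: present
df = sum of presences = 0 + 0 + 1 + 1 + 1 + 1 + 0 + 1 = 5

5


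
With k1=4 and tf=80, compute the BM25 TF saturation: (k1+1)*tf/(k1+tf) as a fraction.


BM25 TF component = (k1+1)*tf / (k1+tf)
k1 = 4, tf = 80
Numerator = (4+1)*80 = 400
Denominator = 4 + 80 = 84
= 400/84 = 100/21

100/21


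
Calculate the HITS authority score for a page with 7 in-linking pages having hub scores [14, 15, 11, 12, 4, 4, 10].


Authority = sum of hub scores of in-linkers
In-link 1: hub score = 14
In-link 2: hub score = 15
In-link 3: hub score = 11
In-link 4: hub score = 12
In-link 5: hub score = 4
In-link 6: hub score = 4
In-link 7: hub score = 10
Authority = 14 + 15 + 11 + 12 + 4 + 4 + 10 = 70

70


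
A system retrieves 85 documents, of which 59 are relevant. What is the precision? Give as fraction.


Precision = relevant_retrieved / total_retrieved
= 59 / 85
= 59 / (59 + 26)
= 59/85

59/85


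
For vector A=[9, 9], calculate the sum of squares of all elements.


|A|^2 = sum of squared components
A[0]^2 = 9^2 = 81
A[1]^2 = 9^2 = 81
Sum = 81 + 81 = 162

162


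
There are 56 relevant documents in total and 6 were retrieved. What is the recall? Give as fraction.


Recall = retrieved_relevant / total_relevant
= 6 / 56
= 6 / (6 + 50)
= 3/28

3/28


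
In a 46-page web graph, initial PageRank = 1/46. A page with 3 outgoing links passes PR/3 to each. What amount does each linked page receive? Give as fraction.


Initial PR = 1/46 = 1/46
Outlinks = 3
Contribution per link = PR / outlinks
= 1/46 / 3
= 1/138

1/138


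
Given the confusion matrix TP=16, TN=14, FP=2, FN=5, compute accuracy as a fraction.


Accuracy = (TP + TN) / (TP + TN + FP + FN)
TP + TN = 16 + 14 = 30
Total = 16 + 14 + 2 + 5 = 37
Accuracy = 30 / 37 = 30/37

30/37


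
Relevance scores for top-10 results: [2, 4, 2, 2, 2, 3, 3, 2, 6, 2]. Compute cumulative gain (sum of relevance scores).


Cumulative Gain = sum of relevance scores
Position 1: rel=2, running sum=2
Position 2: rel=4, running sum=6
Position 3: rel=2, running sum=8
Position 4: rel=2, running sum=10
Position 5: rel=2, running sum=12
Position 6: rel=3, running sum=15
Position 7: rel=3, running sum=18
Position 8: rel=2, running sum=20
Position 9: rel=6, running sum=26
Position 10: rel=2, running sum=28
CG = 28

28


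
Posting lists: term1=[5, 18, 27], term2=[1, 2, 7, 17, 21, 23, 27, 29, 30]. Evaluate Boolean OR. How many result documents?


Boolean OR: find union of posting lists
term1 docs: [5, 18, 27]
term2 docs: [1, 2, 7, 17, 21, 23, 27, 29, 30]
Union: [1, 2, 5, 7, 17, 18, 21, 23, 27, 29, 30]
|union| = 11

11


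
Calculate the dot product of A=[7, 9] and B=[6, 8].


Dot product = sum of element-wise products
A[0]*B[0] = 7*6 = 42
A[1]*B[1] = 9*8 = 72
Sum = 42 + 72 = 114

114


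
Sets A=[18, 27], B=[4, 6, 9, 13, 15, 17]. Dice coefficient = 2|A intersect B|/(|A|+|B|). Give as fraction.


A intersect B = []
|A intersect B| = 0
|A| = 2, |B| = 6
Dice = 2*0 / (2+6)
= 0 / 8 = 0

0


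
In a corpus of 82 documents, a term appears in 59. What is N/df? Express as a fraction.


IDF ratio = N / df
= 82 / 59
= 82/59

82/59


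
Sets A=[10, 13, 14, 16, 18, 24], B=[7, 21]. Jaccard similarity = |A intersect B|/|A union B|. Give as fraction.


A intersect B = []
|A intersect B| = 0
A union B = [7, 10, 13, 14, 16, 18, 21, 24]
|A union B| = 8
Jaccard = 0/8 = 0

0


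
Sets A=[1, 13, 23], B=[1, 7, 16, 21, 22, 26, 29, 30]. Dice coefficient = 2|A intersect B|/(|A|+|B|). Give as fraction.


A intersect B = [1]
|A intersect B| = 1
|A| = 3, |B| = 8
Dice = 2*1 / (3+8)
= 2 / 11 = 2/11

2/11


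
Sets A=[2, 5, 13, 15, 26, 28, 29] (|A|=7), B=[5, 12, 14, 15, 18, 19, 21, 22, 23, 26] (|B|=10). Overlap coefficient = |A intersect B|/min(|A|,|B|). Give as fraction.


A intersect B = [5, 15, 26]
|A intersect B| = 3
min(|A|, |B|) = min(7, 10) = 7
Overlap = 3 / 7 = 3/7

3/7


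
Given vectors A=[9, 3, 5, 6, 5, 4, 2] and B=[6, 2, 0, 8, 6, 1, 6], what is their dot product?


Dot product = sum of element-wise products
A[0]*B[0] = 9*6 = 54
A[1]*B[1] = 3*2 = 6
A[2]*B[2] = 5*0 = 0
A[3]*B[3] = 6*8 = 48
A[4]*B[4] = 5*6 = 30
A[5]*B[5] = 4*1 = 4
A[6]*B[6] = 2*6 = 12
Sum = 54 + 6 + 0 + 48 + 30 + 4 + 12 = 154

154


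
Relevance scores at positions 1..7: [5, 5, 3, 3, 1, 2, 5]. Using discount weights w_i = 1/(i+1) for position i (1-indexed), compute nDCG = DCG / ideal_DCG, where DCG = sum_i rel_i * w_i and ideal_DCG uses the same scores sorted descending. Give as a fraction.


Position discount weights w_i = 1/(i+1) for i=1..7:
Weights = [1/2, 1/3, 1/4, 1/5, 1/6, 1/7, 1/8]
Actual relevance: [5, 5, 3, 3, 1, 2, 5]
DCG = 5/2 + 5/3 + 3/4 + 3/5 + 1/6 + 2/7 + 5/8 = 5539/840
Ideal relevance (sorted desc): [5, 5, 5, 3, 3, 2, 1]
Ideal DCG = 5/2 + 5/3 + 5/4 + 3/5 + 3/6 + 2/7 + 1/8 = 5819/840
nDCG = DCG / ideal_DCG = 5539/840 / 5819/840 = 5539/5819

5539/5819


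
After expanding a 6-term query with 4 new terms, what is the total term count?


Original terms: 6
Expansion terms: 4
Total = 6 + 4 = 10

10


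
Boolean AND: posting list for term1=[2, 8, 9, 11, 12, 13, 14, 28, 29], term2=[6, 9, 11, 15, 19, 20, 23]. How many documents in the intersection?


Boolean AND: find intersection of posting lists
term1 docs: [2, 8, 9, 11, 12, 13, 14, 28, 29]
term2 docs: [6, 9, 11, 15, 19, 20, 23]
Intersection: [9, 11]
|intersection| = 2

2


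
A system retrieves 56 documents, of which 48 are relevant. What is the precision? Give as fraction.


Precision = relevant_retrieved / total_retrieved
= 48 / 56
= 48 / (48 + 8)
= 6/7

6/7


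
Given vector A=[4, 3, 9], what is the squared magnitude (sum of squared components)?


|A|^2 = sum of squared components
A[0]^2 = 4^2 = 16
A[1]^2 = 3^2 = 9
A[2]^2 = 9^2 = 81
Sum = 16 + 9 + 81 = 106

106


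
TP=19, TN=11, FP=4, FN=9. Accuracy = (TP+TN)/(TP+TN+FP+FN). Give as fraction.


Accuracy = (TP + TN) / (TP + TN + FP + FN)
TP + TN = 19 + 11 = 30
Total = 19 + 11 + 4 + 9 = 43
Accuracy = 30 / 43 = 30/43

30/43


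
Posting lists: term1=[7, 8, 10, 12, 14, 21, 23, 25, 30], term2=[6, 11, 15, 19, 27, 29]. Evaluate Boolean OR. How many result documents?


Boolean OR: find union of posting lists
term1 docs: [7, 8, 10, 12, 14, 21, 23, 25, 30]
term2 docs: [6, 11, 15, 19, 27, 29]
Union: [6, 7, 8, 10, 11, 12, 14, 15, 19, 21, 23, 25, 27, 29, 30]
|union| = 15

15


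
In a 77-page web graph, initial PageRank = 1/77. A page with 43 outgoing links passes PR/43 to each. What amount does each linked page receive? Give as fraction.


Initial PR = 1/77 = 1/77
Outlinks = 43
Contribution per link = PR / outlinks
= 1/77 / 43
= 1/3311

1/3311


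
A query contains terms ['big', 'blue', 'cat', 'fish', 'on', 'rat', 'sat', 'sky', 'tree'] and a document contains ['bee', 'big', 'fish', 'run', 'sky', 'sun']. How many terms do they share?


Query terms: ['big', 'blue', 'cat', 'fish', 'on', 'rat', 'sat', 'sky', 'tree']
Document terms: ['bee', 'big', 'fish', 'run', 'sky', 'sun']
Common terms: ['big', 'fish', 'sky']
Overlap count = 3

3


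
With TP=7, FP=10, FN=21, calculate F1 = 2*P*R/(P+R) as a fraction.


F1 = 2 * P * R / (P + R)
P = TP/(TP+FP) = 7/17 = 7/17
R = TP/(TP+FN) = 7/28 = 1/4
2 * P * R = 2 * 7/17 * 1/4 = 7/34
P + R = 7/17 + 1/4 = 45/68
F1 = 7/34 / 45/68 = 14/45

14/45


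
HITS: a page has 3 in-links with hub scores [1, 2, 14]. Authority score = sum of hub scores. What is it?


Authority = sum of hub scores of in-linkers
In-link 1: hub score = 1
In-link 2: hub score = 2
In-link 3: hub score = 14
Authority = 1 + 2 + 14 = 17

17


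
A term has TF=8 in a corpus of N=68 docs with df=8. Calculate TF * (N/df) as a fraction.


TF * (N/df)
= 8 * (68/8)
= 8 * 17/2
= 68

68


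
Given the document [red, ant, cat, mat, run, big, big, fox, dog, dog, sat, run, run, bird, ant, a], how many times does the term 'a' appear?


Document has 16 words
Scanning for 'a':
Found at positions: [15]
Count = 1

1


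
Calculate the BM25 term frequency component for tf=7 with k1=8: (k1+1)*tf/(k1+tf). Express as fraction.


BM25 TF component = (k1+1)*tf / (k1+tf)
k1 = 8, tf = 7
Numerator = (8+1)*7 = 63
Denominator = 8 + 7 = 15
= 63/15 = 21/5

21/5
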